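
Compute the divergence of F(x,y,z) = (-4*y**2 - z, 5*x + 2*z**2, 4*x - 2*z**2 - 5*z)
-4*z - 5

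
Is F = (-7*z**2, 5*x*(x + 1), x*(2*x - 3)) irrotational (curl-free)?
No, ∇×F = (0, -4*x - 14*z + 3, 10*x + 5)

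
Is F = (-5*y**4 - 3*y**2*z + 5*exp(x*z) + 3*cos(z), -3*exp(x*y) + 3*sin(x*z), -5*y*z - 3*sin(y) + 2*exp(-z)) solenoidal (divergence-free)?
No, ∇·F = -3*x*exp(x*y) - 5*y + 5*z*exp(x*z) - 2*exp(-z)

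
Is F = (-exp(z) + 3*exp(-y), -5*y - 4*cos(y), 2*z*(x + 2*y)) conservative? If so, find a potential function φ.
No, ∇×F = (4*z, -2*z - exp(z), 3*exp(-y)) ≠ 0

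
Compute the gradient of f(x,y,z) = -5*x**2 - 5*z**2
(-10*x, 0, -10*z)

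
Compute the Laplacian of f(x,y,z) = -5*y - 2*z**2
-4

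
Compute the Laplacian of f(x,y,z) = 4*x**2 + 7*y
8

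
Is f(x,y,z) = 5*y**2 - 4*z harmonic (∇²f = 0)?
No, ∇²f = 10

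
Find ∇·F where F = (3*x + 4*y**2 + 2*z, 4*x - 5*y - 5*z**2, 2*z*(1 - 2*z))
-8*z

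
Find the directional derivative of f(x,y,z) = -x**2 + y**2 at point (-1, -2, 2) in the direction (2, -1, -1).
4*sqrt(6)/3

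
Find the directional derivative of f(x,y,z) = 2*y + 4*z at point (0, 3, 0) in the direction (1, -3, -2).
-sqrt(14)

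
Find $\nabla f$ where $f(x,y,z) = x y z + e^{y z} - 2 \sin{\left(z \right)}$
(y*z, z*(x + exp(y*z)), x*y + y*exp(y*z) - 2*cos(z))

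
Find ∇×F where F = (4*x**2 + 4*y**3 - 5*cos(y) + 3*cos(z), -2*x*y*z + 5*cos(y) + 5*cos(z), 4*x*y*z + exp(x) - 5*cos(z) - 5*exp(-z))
(2*x*y + 4*x*z + 5*sin(z), -4*y*z - exp(x) - 3*sin(z), -12*y**2 - 2*y*z - 5*sin(y))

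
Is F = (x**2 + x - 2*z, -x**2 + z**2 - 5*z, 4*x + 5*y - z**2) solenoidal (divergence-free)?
No, ∇·F = 2*x - 2*z + 1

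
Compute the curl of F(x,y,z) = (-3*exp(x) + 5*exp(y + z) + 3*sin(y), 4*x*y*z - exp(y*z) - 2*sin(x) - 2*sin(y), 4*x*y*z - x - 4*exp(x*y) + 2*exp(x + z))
(-4*x*y + 4*x*z - 4*x*exp(x*y) + y*exp(y*z), -4*y*z + 4*y*exp(x*y) - 2*exp(x + z) + 5*exp(y + z) + 1, 4*y*z - 5*exp(y + z) - 2*cos(x) - 3*cos(y))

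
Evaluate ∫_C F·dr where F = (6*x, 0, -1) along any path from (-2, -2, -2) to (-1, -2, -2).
-9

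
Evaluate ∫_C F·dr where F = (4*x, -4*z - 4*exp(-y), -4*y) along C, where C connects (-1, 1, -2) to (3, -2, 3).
-4*exp(-1) + 4*exp(2) + 32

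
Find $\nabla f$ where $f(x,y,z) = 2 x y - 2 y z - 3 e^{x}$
(2*y - 3*exp(x), 2*x - 2*z, -2*y)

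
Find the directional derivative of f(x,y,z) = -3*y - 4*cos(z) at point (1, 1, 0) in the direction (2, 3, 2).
-9*sqrt(17)/17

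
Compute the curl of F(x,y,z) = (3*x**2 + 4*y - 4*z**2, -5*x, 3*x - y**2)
(-2*y, -8*z - 3, -9)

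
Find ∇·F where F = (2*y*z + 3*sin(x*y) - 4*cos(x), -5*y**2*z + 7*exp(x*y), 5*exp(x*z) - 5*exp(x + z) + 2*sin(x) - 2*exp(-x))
7*x*exp(x*y) + 5*x*exp(x*z) - 10*y*z + 3*y*cos(x*y) - 5*exp(x + z) + 4*sin(x)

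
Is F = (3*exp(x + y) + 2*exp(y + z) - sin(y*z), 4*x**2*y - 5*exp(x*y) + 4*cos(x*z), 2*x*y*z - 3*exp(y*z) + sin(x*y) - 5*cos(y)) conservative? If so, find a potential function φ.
No, ∇×F = (2*x*z + 4*x*sin(x*z) + x*cos(x*y) - 3*z*exp(y*z) + 5*sin(y), -2*y*z - y*cos(x*y) - y*cos(y*z) + 2*exp(y + z), 8*x*y - 5*y*exp(x*y) - 4*z*sin(x*z) + z*cos(y*z) - 3*exp(x + y) - 2*exp(y + z)) ≠ 0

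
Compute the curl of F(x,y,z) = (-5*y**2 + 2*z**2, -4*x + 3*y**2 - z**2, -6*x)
(2*z, 4*z + 6, 10*y - 4)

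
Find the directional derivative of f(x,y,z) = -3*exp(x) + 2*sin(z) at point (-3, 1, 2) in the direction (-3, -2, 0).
9*sqrt(13)*exp(-3)/13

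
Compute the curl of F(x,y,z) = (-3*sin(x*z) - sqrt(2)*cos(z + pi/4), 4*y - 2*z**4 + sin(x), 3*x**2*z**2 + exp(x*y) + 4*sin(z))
(x*exp(x*y) + 8*z**3, -6*x*z**2 - 3*x*cos(x*z) - y*exp(x*y) + sqrt(2)*sin(z + pi/4), cos(x))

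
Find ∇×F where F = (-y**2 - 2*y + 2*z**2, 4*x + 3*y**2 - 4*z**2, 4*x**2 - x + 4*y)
(8*z + 4, -8*x + 4*z + 1, 2*y + 6)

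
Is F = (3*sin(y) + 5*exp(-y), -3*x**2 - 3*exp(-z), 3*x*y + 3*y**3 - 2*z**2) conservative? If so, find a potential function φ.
No, ∇×F = (3*x + 9*y**2 - 3*exp(-z), -3*y, -6*x - 3*cos(y) + 5*exp(-y)) ≠ 0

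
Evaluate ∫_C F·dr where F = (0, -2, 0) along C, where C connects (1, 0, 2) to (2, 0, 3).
0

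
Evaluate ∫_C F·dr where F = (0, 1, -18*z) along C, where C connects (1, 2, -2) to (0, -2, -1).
23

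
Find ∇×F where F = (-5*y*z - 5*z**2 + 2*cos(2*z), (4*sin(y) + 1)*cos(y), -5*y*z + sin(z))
(-5*z, -5*y - 10*z - 4*sin(2*z), 5*z)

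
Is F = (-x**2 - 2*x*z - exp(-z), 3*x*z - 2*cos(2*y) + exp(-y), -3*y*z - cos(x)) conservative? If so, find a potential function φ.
No, ∇×F = (-3*x - 3*z, -2*x - sin(x) + exp(-z), 3*z) ≠ 0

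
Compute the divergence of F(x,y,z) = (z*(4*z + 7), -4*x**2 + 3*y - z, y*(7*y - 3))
3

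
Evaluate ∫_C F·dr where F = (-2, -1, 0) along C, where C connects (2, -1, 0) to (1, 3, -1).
-2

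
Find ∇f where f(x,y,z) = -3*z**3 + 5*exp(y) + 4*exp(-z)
(0, 5*exp(y), -9*z**2 - 4*exp(-z))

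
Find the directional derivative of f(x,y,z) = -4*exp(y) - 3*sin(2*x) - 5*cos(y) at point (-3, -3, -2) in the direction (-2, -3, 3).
3*sqrt(22)*(4 + 5*exp(3)*sin(3) + 4*exp(3)*cos(6))*exp(-3)/22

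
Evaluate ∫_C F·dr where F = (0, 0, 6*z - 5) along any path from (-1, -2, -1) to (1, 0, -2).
14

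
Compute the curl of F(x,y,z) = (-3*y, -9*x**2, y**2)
(2*y, 0, 3 - 18*x)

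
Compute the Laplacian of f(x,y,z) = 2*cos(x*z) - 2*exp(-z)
-2*x**2*cos(x*z) - 2*z**2*cos(x*z) - 2*exp(-z)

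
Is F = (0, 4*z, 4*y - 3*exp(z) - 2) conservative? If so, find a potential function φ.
Yes, F is conservative. φ = 4*y*z - 2*z - 3*exp(z)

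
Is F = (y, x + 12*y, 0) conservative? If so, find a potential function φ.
Yes, F is conservative. φ = y*(x + 6*y)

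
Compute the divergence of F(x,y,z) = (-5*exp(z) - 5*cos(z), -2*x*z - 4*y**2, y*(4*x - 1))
-8*y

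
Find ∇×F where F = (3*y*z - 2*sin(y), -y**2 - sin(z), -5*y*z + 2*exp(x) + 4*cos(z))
(-5*z + cos(z), 3*y - 2*exp(x), -3*z + 2*cos(y))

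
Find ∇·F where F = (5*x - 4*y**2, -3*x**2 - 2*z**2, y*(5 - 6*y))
5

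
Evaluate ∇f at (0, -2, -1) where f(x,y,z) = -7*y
(0, -7, 0)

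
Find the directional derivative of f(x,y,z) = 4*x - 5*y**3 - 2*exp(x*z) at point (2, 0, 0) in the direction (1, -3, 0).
2*sqrt(10)/5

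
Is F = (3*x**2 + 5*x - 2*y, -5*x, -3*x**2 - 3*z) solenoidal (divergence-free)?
No, ∇·F = 6*x + 2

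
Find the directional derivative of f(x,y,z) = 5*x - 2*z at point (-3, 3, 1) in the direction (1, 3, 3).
-sqrt(19)/19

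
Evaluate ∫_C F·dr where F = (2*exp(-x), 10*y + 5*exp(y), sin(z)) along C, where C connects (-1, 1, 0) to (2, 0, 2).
-3*E - 2*exp(-2) - cos(2) + 1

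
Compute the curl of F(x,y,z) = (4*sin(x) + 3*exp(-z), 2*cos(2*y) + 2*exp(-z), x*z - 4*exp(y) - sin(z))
(-4*exp(y) + 2*exp(-z), -z - 3*exp(-z), 0)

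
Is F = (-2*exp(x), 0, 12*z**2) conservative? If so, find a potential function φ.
Yes, F is conservative. φ = 4*z**3 - 2*exp(x)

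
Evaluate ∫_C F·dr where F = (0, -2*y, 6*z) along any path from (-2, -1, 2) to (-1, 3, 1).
-17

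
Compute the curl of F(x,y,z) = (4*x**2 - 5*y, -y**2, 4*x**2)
(0, -8*x, 5)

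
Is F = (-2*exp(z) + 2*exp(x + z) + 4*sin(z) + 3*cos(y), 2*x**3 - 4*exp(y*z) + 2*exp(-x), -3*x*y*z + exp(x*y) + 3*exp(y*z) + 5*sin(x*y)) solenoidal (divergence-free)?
No, ∇·F = -3*x*y + 3*y*exp(y*z) - 4*z*exp(y*z) + 2*exp(x + z)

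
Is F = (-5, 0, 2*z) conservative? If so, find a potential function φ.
Yes, F is conservative. φ = -5*x + z**2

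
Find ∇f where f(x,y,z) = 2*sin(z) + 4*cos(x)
(-4*sin(x), 0, 2*cos(z))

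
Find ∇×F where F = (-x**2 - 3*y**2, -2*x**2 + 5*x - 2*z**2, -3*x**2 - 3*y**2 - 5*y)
(-6*y + 4*z - 5, 6*x, -4*x + 6*y + 5)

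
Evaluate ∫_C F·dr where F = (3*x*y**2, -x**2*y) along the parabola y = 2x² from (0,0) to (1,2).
2/3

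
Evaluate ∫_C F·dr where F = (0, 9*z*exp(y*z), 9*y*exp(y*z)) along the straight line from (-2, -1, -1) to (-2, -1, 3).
9*(1 - exp(4))*exp(-3)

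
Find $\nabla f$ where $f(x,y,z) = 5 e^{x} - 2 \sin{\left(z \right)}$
(5*exp(x), 0, -2*cos(z))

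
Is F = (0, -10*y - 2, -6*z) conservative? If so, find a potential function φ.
Yes, F is conservative. φ = -5*y**2 - 2*y - 3*z**2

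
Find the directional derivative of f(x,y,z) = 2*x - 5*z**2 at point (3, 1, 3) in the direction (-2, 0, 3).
-94*sqrt(13)/13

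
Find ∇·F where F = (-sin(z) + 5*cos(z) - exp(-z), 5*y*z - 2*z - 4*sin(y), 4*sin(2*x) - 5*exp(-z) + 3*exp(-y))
5*z - 4*cos(y) + 5*exp(-z)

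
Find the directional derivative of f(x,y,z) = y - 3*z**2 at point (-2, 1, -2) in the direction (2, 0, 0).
0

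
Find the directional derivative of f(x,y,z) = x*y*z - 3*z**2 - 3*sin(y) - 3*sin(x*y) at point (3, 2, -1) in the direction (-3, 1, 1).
3*sqrt(11)*(-cos(2) + 3*cos(6) + 5)/11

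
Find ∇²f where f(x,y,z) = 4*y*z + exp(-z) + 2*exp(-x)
exp(-z) + 2*exp(-x)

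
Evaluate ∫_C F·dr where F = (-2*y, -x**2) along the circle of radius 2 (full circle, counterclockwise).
8*pi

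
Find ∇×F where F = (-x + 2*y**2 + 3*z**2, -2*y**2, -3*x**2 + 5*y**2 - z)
(10*y, 6*x + 6*z, -4*y)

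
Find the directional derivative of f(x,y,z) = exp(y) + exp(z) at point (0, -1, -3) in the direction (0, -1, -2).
sqrt(5)*(-exp(2) - 2)*exp(-3)/5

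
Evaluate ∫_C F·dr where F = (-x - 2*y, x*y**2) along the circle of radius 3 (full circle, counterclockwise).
153*pi/4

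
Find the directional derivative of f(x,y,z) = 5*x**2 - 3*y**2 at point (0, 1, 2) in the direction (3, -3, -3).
2*sqrt(3)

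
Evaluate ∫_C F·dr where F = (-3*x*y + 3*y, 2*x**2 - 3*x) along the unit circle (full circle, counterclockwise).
-6*pi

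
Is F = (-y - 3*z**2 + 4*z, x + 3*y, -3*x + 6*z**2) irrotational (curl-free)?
No, ∇×F = (0, 7 - 6*z, 2)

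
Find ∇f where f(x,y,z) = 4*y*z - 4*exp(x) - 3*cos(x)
(-4*exp(x) + 3*sin(x), 4*z, 4*y)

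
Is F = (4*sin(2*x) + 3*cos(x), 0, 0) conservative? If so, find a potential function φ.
Yes, F is conservative. φ = 3*sin(x) - 2*cos(2*x)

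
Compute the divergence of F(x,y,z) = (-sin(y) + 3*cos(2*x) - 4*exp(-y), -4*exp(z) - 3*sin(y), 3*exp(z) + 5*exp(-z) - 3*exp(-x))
3*exp(z) - 6*sin(2*x) - 3*cos(y) - 5*exp(-z)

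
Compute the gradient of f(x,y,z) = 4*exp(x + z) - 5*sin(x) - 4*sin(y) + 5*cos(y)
(4*exp(x + z) - 5*cos(x), -5*sin(y) - 4*cos(y), 4*exp(x + z))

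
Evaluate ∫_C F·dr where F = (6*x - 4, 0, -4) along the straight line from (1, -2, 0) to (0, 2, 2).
-7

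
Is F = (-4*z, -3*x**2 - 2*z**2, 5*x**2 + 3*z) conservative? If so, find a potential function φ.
No, ∇×F = (4*z, -10*x - 4, -6*x) ≠ 0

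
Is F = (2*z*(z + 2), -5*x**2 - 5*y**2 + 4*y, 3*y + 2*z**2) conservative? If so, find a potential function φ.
No, ∇×F = (3, 4*z + 4, -10*x) ≠ 0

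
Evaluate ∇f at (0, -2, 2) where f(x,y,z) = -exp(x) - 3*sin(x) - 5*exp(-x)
(1, 0, 0)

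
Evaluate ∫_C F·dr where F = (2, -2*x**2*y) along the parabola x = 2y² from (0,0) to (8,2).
-208/3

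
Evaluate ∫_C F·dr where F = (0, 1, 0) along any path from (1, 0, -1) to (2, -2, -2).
-2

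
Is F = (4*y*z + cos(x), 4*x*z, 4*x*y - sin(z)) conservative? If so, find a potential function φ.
Yes, F is conservative. φ = 4*x*y*z + sin(x) + cos(z)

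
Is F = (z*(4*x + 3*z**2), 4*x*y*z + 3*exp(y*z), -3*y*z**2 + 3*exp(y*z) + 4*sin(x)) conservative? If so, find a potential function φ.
No, ∇×F = (-4*x*y - 3*y*exp(y*z) - 3*z**2 + 3*z*exp(y*z), 4*x + 9*z**2 - 4*cos(x), 4*y*z) ≠ 0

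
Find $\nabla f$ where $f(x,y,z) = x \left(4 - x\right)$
(4 - 2*x, 0, 0)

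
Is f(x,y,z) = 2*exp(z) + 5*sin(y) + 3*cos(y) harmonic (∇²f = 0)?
No, ∇²f = 2*exp(z) - 5*sin(y) - 3*cos(y)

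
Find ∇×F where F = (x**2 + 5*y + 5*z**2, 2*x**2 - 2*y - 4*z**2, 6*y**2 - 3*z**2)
(12*y + 8*z, 10*z, 4*x - 5)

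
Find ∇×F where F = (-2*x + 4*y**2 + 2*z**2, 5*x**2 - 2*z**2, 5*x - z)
(4*z, 4*z - 5, 10*x - 8*y)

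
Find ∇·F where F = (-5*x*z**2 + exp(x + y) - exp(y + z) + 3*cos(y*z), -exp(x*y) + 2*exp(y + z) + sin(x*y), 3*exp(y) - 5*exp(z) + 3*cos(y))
-x*exp(x*y) + x*cos(x*y) - 5*z**2 - 5*exp(z) + exp(x + y) + 2*exp(y + z)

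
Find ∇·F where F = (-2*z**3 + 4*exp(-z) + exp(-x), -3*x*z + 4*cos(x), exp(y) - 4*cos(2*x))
-exp(-x)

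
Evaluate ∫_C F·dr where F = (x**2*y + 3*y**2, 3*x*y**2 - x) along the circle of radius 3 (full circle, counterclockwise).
63*pi/2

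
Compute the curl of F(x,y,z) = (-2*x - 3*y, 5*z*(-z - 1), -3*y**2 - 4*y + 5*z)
(-6*y + 10*z + 1, 0, 3)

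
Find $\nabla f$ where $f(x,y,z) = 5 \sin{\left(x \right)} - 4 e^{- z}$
(5*cos(x), 0, 4*exp(-z))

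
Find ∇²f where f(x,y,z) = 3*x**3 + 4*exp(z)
18*x + 4*exp(z)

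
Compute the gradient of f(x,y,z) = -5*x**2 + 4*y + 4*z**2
(-10*x, 4, 8*z)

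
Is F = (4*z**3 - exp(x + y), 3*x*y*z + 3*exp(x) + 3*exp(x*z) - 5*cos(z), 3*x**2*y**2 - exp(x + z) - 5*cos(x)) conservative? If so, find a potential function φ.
No, ∇×F = (6*x**2*y - 3*x*y - 3*x*exp(x*z) - 5*sin(z), -6*x*y**2 + 12*z**2 + exp(x + z) - 5*sin(x), 3*y*z + 3*z*exp(x*z) + 3*exp(x) + exp(x + y)) ≠ 0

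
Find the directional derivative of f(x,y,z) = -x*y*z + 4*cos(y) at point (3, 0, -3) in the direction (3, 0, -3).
0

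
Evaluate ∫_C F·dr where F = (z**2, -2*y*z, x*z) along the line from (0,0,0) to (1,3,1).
-16/3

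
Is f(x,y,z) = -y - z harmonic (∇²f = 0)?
Yes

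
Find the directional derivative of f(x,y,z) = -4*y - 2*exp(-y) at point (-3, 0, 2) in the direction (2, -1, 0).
2*sqrt(5)/5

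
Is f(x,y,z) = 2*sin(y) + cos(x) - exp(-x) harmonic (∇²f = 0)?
No, ∇²f = -2*sin(y) - cos(x) - exp(-x)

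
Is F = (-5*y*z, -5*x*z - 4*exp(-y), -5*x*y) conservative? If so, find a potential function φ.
Yes, F is conservative. φ = -5*x*y*z + 4*exp(-y)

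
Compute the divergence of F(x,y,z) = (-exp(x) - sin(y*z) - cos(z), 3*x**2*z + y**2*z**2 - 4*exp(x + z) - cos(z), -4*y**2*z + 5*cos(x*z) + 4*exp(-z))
-5*x*sin(x*z) - 4*y**2 + 2*y*z**2 - exp(x) - 4*exp(-z)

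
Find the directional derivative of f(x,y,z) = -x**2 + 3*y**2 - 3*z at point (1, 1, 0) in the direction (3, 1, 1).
-3*sqrt(11)/11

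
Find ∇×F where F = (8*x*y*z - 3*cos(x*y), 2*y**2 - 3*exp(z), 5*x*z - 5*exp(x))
(3*exp(z), 8*x*y - 5*z + 5*exp(x), -x*(8*z + 3*sin(x*y)))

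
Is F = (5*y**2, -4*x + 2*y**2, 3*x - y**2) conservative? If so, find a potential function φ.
No, ∇×F = (-2*y, -3, -10*y - 4) ≠ 0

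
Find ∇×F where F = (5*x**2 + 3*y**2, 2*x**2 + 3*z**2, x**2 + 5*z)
(-6*z, -2*x, 4*x - 6*y)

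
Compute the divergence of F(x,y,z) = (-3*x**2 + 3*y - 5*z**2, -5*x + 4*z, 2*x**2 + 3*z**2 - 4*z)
-6*x + 6*z - 4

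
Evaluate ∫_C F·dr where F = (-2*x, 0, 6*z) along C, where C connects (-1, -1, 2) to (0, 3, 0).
-11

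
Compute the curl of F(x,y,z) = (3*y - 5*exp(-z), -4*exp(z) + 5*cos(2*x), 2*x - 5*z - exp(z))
(4*exp(z), -2 + 5*exp(-z), -10*sin(2*x) - 3)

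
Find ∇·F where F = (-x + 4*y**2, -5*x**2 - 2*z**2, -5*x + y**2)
-1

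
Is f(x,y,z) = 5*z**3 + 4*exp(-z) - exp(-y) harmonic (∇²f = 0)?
No, ∇²f = 30*z + 4*exp(-z) - exp(-y)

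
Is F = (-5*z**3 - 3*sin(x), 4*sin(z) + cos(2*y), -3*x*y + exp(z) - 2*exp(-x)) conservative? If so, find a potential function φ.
No, ∇×F = (-3*x - 4*cos(z), 3*y - 15*z**2 - 2*exp(-x), 0) ≠ 0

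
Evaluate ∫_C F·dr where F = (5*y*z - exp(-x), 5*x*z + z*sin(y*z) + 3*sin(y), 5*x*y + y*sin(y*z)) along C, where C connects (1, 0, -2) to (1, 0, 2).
0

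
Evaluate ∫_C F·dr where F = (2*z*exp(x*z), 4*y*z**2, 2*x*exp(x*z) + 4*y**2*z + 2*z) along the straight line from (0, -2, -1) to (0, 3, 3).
162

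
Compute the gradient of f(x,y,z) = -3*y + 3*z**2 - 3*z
(0, -3, 6*z - 3)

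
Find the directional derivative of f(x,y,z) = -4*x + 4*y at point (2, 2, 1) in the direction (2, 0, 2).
-2*sqrt(2)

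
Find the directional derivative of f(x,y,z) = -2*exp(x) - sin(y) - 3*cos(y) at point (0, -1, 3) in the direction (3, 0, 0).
-2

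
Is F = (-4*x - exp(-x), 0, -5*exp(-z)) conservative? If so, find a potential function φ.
Yes, F is conservative. φ = -2*x**2 + 5*exp(-z) + exp(-x)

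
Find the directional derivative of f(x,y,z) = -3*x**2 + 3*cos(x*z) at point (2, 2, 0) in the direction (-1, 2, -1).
2*sqrt(6)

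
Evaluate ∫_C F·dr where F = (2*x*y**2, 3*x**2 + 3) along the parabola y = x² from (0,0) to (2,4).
172/3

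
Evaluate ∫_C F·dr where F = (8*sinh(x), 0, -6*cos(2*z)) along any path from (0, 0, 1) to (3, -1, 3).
-8 - 3*sin(6) + 3*sin(2) + 8*cosh(3)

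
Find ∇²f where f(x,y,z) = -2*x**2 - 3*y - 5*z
-4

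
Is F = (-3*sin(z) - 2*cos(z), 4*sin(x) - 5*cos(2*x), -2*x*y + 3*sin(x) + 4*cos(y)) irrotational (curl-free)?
No, ∇×F = (-2*x - 4*sin(y), 2*y + 2*sin(z) - 3*cos(x) - 3*cos(z), 4*(5*sin(x) + 1)*cos(x))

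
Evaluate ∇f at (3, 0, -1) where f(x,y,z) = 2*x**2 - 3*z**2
(12, 0, 6)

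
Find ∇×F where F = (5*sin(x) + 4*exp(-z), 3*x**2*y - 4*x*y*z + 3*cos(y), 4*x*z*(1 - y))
(4*x*(y - z), 4*y*z - 4*z - 4*exp(-z), 2*y*(3*x - 2*z))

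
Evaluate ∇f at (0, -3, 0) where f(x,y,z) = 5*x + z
(5, 0, 1)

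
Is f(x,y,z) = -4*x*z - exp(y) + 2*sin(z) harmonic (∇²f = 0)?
No, ∇²f = -exp(y) - 2*sin(z)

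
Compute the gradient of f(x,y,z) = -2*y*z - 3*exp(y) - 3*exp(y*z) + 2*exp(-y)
(0, -3*z*exp(y*z) - 2*z - 3*exp(y) - 2*exp(-y), y*(-3*exp(y*z) - 2))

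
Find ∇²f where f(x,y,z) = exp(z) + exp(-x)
exp(z) + exp(-x)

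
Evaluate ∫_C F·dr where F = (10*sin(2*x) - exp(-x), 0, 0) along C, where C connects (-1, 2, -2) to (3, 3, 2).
-5*cos(6) - E + 5*cos(2) + exp(-3)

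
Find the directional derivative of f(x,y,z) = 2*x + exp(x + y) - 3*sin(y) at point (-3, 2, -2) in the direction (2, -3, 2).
sqrt(17)*(9*E*cos(2) - 1 + 4*E)*exp(-1)/17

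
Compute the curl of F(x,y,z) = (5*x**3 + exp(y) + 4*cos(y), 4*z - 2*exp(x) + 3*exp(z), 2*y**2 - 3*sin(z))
(4*y - 3*exp(z) - 4, 0, -2*exp(x) - exp(y) + 4*sin(y))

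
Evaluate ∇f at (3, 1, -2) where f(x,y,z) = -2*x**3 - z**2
(-54, 0, 4)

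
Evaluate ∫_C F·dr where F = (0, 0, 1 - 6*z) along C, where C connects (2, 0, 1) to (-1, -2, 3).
-22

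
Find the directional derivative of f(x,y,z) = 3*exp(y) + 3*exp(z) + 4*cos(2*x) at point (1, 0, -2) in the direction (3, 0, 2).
6*sqrt(13)*(-4*exp(2)*sin(2) + 1)*exp(-2)/13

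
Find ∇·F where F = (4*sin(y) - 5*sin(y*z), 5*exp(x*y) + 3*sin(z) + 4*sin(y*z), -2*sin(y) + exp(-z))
5*x*exp(x*y) + 4*z*cos(y*z) - exp(-z)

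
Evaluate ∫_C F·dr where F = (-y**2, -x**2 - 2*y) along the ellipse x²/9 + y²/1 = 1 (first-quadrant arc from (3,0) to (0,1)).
-5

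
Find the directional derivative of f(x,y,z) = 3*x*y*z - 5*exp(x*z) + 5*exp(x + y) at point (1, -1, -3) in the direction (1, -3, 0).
sqrt(10)*(15 + 26*exp(3))*exp(-3)/10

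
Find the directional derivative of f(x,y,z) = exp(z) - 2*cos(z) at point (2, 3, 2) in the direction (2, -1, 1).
sqrt(6)*(2*sin(2) + exp(2))/6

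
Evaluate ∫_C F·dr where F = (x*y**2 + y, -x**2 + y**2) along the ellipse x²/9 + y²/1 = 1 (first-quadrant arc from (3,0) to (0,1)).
-95/12 - 3*pi/4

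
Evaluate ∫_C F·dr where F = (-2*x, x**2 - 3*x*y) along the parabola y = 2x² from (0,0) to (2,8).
-708/5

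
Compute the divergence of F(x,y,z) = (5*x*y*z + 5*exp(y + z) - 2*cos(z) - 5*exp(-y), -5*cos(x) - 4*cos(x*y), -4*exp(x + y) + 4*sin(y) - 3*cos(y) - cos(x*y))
4*x*sin(x*y) + 5*y*z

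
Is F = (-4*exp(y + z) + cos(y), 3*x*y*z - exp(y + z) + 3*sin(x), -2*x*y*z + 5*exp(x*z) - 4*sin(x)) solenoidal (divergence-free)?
No, ∇·F = -2*x*y + 3*x*z + 5*x*exp(x*z) - exp(y + z)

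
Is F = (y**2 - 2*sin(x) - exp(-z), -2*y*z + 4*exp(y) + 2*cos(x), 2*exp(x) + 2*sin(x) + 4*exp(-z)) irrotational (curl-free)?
No, ∇×F = (2*y, -2*exp(x) - 2*cos(x) + exp(-z), -2*y - 2*sin(x))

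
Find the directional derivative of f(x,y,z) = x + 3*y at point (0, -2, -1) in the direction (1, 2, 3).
sqrt(14)/2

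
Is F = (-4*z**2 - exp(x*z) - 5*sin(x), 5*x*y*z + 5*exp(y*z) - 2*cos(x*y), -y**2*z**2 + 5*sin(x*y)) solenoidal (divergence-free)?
No, ∇·F = 5*x*z + 2*x*sin(x*y) - 2*y**2*z - z*exp(x*z) + 5*z*exp(y*z) - 5*cos(x)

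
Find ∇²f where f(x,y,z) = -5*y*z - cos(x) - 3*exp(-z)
cos(x) - 3*exp(-z)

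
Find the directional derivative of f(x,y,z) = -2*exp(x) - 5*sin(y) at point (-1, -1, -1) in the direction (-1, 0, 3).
sqrt(10)*exp(-1)/5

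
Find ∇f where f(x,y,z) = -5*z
(0, 0, -5)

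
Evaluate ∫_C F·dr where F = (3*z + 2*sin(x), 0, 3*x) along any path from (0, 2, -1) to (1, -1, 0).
2 - 2*cos(1)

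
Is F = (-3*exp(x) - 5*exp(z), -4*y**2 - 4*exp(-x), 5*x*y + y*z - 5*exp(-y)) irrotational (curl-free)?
No, ∇×F = (5*x + z + 5*exp(-y), -5*y - 5*exp(z), 4*exp(-x))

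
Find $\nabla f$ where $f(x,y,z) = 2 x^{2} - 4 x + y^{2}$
(4*x - 4, 2*y, 0)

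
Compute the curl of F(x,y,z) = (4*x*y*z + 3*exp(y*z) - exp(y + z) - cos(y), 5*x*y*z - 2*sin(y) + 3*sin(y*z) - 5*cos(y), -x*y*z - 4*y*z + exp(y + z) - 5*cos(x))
(-5*x*y - x*z - 3*y*cos(y*z) - 4*z + exp(y + z), 4*x*y + y*z + 3*y*exp(y*z) - exp(y + z) - 5*sin(x), -4*x*z + 5*y*z - 3*z*exp(y*z) + exp(y + z) - sin(y))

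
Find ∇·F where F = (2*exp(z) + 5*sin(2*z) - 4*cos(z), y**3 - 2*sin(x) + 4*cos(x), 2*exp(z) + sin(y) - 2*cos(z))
3*y**2 + 2*exp(z) + 2*sin(z)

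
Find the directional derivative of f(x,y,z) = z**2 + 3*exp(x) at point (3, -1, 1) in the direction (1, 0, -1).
sqrt(2)*(-2 + 3*exp(3))/2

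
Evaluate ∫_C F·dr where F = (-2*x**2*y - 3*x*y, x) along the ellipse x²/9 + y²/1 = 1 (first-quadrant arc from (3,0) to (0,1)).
9 + 33*pi/8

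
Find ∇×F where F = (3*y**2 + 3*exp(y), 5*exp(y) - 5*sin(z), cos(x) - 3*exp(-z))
(5*cos(z), sin(x), -6*y - 3*exp(y))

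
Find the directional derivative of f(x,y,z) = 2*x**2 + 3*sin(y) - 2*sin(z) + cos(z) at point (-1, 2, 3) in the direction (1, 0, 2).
-2*sqrt(5)*(2*cos(3) + sin(3) + 2)/5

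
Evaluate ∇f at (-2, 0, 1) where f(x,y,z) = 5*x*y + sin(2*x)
(2*cos(4), -10, 0)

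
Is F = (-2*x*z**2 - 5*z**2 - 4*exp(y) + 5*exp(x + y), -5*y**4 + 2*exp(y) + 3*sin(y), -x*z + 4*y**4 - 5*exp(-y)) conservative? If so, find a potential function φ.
No, ∇×F = (16*y**3 + 5*exp(-y), z*(-4*x - 9), (4 - 5*exp(x))*exp(y)) ≠ 0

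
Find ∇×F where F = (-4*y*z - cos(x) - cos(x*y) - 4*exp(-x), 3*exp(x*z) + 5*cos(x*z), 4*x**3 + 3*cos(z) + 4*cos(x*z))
(x*(-3*exp(x*z) + 5*sin(x*z)), -12*x**2 - 4*y + 4*z*sin(x*z), -x*sin(x*y) + 3*z*exp(x*z) - 5*z*sin(x*z) + 4*z)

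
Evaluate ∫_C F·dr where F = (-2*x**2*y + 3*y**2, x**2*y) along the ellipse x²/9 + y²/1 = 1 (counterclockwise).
27*pi/2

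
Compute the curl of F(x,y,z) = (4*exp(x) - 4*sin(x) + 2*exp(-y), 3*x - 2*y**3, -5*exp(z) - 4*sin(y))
(-4*cos(y), 0, 3 + 2*exp(-y))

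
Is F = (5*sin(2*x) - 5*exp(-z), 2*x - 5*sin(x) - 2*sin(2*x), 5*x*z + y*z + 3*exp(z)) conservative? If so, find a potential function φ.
No, ∇×F = (z, -5*z + 5*exp(-z), -5*cos(x) - 4*cos(2*x) + 2) ≠ 0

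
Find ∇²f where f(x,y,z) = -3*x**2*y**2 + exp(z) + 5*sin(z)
-6*x**2 - 6*y**2 + exp(z) - 5*sin(z)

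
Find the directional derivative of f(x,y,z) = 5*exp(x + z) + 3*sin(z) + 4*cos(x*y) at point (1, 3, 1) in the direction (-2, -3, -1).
3*sqrt(14)*(-5*exp(2) - cos(1) + 12*sin(3))/14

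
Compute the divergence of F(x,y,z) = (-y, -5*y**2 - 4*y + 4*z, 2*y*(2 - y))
-10*y - 4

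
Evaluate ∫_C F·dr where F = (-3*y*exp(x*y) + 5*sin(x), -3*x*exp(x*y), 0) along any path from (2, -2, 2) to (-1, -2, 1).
-3*exp(2) - 5*cos(1) + 5*cos(2) + 3*exp(-4)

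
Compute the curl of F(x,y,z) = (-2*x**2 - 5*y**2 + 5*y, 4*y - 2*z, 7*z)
(2, 0, 10*y - 5)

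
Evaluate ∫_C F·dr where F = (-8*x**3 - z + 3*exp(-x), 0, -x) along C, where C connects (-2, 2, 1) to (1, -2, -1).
-3*exp(-1) + 3*exp(2) + 29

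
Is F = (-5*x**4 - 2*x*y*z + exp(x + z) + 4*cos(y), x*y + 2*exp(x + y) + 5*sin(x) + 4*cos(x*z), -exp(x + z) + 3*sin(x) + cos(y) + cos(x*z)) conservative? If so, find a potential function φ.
No, ∇×F = (4*x*sin(x*z) - sin(y), -2*x*y + z*sin(x*z) + 2*exp(x + z) - 3*cos(x), 2*x*z + y - 4*z*sin(x*z) + 2*exp(x + y) + 4*sin(y) + 5*cos(x)) ≠ 0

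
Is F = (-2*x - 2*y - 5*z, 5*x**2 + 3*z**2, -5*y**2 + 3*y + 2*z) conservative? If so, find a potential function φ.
No, ∇×F = (-10*y - 6*z + 3, -5, 10*x + 2) ≠ 0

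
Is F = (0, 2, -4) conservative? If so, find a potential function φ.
Yes, F is conservative. φ = 2*y - 4*z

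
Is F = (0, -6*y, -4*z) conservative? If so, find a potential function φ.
Yes, F is conservative. φ = -3*y**2 - 2*z**2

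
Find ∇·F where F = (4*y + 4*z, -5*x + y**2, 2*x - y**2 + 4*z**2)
2*y + 8*z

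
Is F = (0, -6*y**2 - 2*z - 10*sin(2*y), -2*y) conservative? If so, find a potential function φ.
Yes, F is conservative. φ = -2*y**3 - 2*y*z + 5*cos(2*y)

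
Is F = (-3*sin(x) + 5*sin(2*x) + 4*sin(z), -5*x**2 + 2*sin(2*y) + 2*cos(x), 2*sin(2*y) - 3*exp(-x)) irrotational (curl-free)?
No, ∇×F = (4*cos(2*y), 4*cos(z) - 3*exp(-x), -10*x - 2*sin(x))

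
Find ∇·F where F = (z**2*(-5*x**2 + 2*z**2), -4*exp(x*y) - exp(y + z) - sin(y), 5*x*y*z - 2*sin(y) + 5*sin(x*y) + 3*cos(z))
5*x*y - 10*x*z**2 - 4*x*exp(x*y) - exp(y + z) - 3*sin(z) - cos(y)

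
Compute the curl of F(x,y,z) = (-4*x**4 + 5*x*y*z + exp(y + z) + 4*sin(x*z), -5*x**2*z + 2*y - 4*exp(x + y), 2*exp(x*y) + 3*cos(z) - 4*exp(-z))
(x*(5*x + 2*exp(x*y)), 5*x*y + 4*x*cos(x*z) - 2*y*exp(x*y) + exp(y + z), -15*x*z - 4*exp(x + y) - exp(y + z))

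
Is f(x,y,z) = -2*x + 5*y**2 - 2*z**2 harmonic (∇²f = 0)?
No, ∇²f = 6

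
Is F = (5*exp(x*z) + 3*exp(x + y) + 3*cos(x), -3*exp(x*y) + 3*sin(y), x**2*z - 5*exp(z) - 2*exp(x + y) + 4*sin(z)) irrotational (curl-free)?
No, ∇×F = (-2*exp(x + y), -2*x*z + 5*x*exp(x*z) + 2*exp(x + y), -3*y*exp(x*y) - 3*exp(x + y))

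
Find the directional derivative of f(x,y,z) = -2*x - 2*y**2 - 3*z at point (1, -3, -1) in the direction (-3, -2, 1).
-3*sqrt(14)/2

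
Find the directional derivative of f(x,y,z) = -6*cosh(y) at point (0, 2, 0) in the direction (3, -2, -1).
6*sqrt(14)*sinh(2)/7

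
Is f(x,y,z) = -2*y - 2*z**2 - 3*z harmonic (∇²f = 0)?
No, ∇²f = -4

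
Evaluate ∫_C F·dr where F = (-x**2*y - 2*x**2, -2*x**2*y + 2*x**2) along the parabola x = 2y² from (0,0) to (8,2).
-70144/105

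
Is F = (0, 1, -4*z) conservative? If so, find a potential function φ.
Yes, F is conservative. φ = y - 2*z**2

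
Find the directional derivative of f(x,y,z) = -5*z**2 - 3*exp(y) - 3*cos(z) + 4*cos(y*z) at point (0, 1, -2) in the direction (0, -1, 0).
8*sin(2) + 3*E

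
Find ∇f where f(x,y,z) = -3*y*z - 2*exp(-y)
(0, -3*z + 2*exp(-y), -3*y)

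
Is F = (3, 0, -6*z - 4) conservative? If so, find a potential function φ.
Yes, F is conservative. φ = 3*x - 3*z**2 - 4*z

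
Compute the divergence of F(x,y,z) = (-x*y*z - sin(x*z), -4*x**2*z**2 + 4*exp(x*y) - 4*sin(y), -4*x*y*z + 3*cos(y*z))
-4*x*y + 4*x*exp(x*y) - y*z - 3*y*sin(y*z) - z*cos(x*z) - 4*cos(y)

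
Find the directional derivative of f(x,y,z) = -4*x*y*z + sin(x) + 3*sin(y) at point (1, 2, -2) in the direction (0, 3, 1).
sqrt(10)*(9*cos(2) + 16)/10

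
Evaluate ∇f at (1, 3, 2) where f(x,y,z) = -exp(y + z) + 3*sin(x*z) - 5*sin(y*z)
(6*cos(2), -exp(5) - 10*cos(6), -exp(5) - 15*cos(6) + 3*cos(2))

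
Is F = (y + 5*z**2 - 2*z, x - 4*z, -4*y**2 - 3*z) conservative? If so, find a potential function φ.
No, ∇×F = (4 - 8*y, 10*z - 2, 0) ≠ 0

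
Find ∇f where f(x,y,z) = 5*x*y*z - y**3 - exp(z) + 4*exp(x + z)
(5*y*z + 4*exp(x + z), 5*x*z - 3*y**2, 5*x*y - exp(z) + 4*exp(x + z))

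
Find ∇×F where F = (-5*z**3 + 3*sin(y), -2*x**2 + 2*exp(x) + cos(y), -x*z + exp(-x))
(0, -15*z**2 + z + exp(-x), -4*x + 2*exp(x) - 3*cos(y))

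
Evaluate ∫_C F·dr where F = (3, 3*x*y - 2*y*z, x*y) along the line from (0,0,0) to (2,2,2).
34/3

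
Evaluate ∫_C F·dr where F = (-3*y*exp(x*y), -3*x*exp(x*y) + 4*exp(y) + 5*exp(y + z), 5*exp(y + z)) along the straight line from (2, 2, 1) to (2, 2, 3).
-5*(1 - exp(2))*exp(3)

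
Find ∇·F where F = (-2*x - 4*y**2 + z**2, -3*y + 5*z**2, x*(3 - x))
-5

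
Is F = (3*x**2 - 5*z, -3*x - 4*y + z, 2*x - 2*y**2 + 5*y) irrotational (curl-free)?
No, ∇×F = (4 - 4*y, -7, -3)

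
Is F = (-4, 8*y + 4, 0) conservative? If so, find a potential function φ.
Yes, F is conservative. φ = -4*x + 4*y**2 + 4*y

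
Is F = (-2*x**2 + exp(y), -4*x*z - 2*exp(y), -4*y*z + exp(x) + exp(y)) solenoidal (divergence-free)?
No, ∇·F = -4*x - 4*y - 2*exp(y)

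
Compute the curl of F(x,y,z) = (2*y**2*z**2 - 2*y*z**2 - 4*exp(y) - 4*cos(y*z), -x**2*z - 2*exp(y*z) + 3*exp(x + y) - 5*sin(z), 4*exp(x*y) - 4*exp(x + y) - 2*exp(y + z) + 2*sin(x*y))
(x**2 + 4*x*exp(x*y) + 2*x*cos(x*y) + 2*y*exp(y*z) - 4*exp(x + y) - 2*exp(y + z) + 5*cos(z), 4*y**2*z - 4*y*z - 4*y*exp(x*y) + 4*y*sin(y*z) - 2*y*cos(x*y) + 4*exp(x + y), -2*x*z - 4*y*z**2 + 2*z**2 - 4*z*sin(y*z) + 4*exp(y) + 3*exp(x + y))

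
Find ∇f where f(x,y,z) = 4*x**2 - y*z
(8*x, -z, -y)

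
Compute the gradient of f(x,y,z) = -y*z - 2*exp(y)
(0, -z - 2*exp(y), -y)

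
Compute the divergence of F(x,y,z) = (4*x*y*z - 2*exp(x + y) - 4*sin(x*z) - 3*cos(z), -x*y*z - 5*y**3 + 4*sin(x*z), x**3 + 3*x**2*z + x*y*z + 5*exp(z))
3*x**2 + x*y - x*z - 15*y**2 + 4*y*z - 4*z*cos(x*z) + 5*exp(z) - 2*exp(x + y)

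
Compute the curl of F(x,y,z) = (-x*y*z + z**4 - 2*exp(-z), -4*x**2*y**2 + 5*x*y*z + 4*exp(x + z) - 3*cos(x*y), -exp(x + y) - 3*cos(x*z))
(-5*x*y - exp(x + y) - 4*exp(x + z), -x*y + 4*z**3 - 3*z*sin(x*z) + exp(x + y) + 2*exp(-z), -8*x*y**2 + x*z + 5*y*z + 3*y*sin(x*y) + 4*exp(x + z))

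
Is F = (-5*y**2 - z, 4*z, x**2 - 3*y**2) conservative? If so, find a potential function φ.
No, ∇×F = (-6*y - 4, -2*x - 1, 10*y) ≠ 0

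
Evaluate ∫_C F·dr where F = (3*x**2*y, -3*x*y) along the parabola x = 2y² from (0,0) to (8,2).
5976/7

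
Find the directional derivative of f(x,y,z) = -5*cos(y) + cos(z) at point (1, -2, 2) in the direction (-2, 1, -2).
-sin(2)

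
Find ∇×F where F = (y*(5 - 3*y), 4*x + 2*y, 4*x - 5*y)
(-5, -4, 6*y - 1)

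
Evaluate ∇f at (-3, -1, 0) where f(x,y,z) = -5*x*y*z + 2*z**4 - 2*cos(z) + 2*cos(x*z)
(0, 0, -15)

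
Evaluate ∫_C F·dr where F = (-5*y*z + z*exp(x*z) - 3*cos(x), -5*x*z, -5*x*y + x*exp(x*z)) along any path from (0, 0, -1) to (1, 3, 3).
-46 - 3*sin(1) + exp(3)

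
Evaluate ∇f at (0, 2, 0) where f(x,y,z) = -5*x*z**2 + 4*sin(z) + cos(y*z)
(0, 0, 4)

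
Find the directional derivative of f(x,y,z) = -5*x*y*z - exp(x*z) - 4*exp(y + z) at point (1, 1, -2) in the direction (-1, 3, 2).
sqrt(14)*(-10*E - 2 + 5*exp(2))*exp(-2)/7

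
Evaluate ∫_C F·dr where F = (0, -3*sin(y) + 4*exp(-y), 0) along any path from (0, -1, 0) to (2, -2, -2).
-4*exp(2) - 3*cos(1) + 3*cos(2) + 4*E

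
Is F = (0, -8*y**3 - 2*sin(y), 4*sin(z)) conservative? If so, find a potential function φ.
Yes, F is conservative. φ = -2*y**4 + 2*cos(y) - 4*cos(z)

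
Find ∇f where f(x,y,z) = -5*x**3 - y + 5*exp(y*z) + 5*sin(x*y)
(-15*x**2 + 5*y*cos(x*y), 5*x*cos(x*y) + 5*z*exp(y*z) - 1, 5*y*exp(y*z))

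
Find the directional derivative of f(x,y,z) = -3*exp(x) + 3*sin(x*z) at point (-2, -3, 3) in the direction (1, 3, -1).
3*sqrt(11)*(-1 + 5*exp(2)*cos(6))*exp(-2)/11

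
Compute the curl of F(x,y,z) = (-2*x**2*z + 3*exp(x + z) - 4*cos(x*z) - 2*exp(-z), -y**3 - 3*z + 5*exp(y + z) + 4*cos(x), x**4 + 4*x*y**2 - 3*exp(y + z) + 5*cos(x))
(8*x*y - 8*exp(y + z) + 3, -4*x**3 - 2*x**2 + 4*x*sin(x*z) - 4*y**2 + 3*exp(x + z) + 5*sin(x) + 2*exp(-z), -4*sin(x))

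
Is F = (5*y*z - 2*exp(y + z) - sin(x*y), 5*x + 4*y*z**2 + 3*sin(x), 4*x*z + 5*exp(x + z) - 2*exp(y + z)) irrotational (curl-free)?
No, ∇×F = (-8*y*z - 2*exp(y + z), 5*y - 4*z - 5*exp(x + z) - 2*exp(y + z), x*cos(x*y) - 5*z + 2*exp(y + z) + 3*cos(x) + 5)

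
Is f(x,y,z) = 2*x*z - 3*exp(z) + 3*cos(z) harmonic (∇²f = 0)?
No, ∇²f = -3*exp(z) - 3*cos(z)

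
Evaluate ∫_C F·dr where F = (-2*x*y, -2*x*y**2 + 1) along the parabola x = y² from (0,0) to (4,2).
-182/5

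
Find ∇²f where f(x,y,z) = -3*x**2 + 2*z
-6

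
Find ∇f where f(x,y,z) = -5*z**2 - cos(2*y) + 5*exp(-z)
(0, 2*sin(2*y), -10*z - 5*exp(-z))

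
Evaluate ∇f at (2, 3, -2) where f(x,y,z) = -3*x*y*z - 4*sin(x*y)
(18 - 12*cos(6), 12 - 8*cos(6), -18)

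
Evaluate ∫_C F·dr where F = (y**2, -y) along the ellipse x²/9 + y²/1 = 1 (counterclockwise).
0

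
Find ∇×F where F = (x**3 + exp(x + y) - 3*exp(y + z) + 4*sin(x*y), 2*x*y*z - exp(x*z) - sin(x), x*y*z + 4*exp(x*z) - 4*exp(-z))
(x*(-2*y + z + exp(x*z)), -y*z - 4*z*exp(x*z) - 3*exp(y + z), -4*x*cos(x*y) + 2*y*z - z*exp(x*z) - exp(x + y) + 3*exp(y + z) - cos(x))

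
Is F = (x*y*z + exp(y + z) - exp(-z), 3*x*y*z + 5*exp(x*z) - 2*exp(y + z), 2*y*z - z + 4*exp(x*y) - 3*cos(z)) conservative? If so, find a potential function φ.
No, ∇×F = (-3*x*y + 4*x*exp(x*y) - 5*x*exp(x*z) + 2*z + 2*exp(y + z), x*y - 4*y*exp(x*y) + exp(y + z) + exp(-z), -x*z + 3*y*z + 5*z*exp(x*z) - exp(y + z)) ≠ 0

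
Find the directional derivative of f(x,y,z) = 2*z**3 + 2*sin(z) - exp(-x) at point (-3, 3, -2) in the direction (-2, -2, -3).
-2*sqrt(17)*(3*cos(2) + exp(3) + 36)/17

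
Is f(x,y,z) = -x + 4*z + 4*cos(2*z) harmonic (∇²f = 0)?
No, ∇²f = -16*cos(2*z)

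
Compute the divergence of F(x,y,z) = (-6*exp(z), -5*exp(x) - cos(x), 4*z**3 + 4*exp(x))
12*z**2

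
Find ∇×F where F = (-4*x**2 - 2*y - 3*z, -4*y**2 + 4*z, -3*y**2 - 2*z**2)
(-6*y - 4, -3, 2)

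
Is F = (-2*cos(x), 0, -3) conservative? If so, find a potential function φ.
Yes, F is conservative. φ = -3*z - 2*sin(x)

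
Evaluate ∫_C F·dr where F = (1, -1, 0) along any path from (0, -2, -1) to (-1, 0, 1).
-3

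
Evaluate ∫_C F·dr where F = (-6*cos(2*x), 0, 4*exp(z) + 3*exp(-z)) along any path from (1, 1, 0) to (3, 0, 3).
-1 - 3*exp(-3) - 3*sin(6) + 3*sin(2) + 4*exp(3)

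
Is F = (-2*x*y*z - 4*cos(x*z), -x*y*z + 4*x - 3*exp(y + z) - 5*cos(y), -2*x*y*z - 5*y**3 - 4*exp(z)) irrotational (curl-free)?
No, ∇×F = (x*y - 2*x*z - 15*y**2 + 3*exp(y + z), -2*x*y + 4*x*sin(x*z) + 2*y*z, 2*x*z - y*z + 4)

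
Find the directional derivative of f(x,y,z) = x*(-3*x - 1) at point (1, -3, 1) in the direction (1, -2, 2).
-7/3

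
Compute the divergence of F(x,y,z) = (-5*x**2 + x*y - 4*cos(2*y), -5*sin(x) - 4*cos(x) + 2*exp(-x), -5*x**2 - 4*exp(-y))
-10*x + y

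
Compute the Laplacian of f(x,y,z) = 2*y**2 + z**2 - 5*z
6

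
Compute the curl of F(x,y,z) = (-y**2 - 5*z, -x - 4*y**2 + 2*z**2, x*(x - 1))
(-4*z, -2*x - 4, 2*y - 1)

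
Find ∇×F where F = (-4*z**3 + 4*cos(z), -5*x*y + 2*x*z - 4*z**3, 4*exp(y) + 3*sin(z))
(-2*x + 12*z**2 + 4*exp(y), -12*z**2 - 4*sin(z), -5*y + 2*z)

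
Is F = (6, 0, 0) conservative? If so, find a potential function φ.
Yes, F is conservative. φ = 6*x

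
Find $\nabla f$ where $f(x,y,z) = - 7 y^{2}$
(0, -14*y, 0)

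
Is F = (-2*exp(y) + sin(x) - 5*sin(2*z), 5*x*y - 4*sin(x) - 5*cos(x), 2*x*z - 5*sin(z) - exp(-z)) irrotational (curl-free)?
No, ∇×F = (0, -2*z - 10*cos(2*z), 5*y + 2*exp(y) + 5*sin(x) - 4*cos(x))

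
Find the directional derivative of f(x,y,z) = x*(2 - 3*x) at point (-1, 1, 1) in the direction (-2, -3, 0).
-16*sqrt(13)/13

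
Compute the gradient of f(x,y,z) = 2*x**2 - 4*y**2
(4*x, -8*y, 0)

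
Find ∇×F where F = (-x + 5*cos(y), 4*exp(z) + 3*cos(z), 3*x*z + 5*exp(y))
(5*exp(y) - 4*exp(z) + 3*sin(z), -3*z, 5*sin(y))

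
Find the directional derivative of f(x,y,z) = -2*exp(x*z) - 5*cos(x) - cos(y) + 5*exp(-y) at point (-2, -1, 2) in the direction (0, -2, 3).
2*sqrt(13)*(6 + (sin(1) + 5*E)*exp(4))*exp(-4)/13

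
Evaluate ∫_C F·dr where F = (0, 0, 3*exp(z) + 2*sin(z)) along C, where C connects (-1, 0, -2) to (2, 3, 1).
-2*cos(1) + 2*cos(2) - 3*exp(-2) + 3*E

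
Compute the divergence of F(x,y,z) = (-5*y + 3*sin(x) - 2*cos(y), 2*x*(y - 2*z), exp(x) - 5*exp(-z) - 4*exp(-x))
2*x + 3*cos(x) + 5*exp(-z)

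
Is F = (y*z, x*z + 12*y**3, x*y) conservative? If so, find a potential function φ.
Yes, F is conservative. φ = y*(x*z + 3*y**3)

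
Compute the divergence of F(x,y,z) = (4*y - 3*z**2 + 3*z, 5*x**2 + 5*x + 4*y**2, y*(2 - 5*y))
8*y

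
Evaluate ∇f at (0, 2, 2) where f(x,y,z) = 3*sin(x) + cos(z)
(3, 0, -sin(2))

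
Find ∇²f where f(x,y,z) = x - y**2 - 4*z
-2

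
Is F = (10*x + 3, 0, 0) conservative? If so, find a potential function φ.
Yes, F is conservative. φ = x*(5*x + 3)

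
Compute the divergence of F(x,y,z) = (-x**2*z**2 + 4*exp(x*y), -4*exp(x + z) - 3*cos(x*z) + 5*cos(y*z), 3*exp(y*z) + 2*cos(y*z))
-2*x*z**2 + 4*y*exp(x*y) + 3*y*exp(y*z) - 2*y*sin(y*z) - 5*z*sin(y*z)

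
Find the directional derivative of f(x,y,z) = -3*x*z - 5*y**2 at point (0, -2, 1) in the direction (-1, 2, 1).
43*sqrt(6)/6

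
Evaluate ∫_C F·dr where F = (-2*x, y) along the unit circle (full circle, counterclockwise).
0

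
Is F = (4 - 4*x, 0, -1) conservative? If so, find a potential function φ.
Yes, F is conservative. φ = -2*x**2 + 4*x - z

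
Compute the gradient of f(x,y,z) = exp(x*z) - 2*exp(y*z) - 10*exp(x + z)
(z*exp(x*z) - 10*exp(x + z), -2*z*exp(y*z), x*exp(x*z) - 2*y*exp(y*z) - 10*exp(x + z))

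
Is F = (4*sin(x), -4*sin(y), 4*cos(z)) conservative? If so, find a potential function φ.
Yes, F is conservative. φ = 4*sin(z) - 4*cos(x) + 4*cos(y)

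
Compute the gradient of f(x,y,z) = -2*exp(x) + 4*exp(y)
(-2*exp(x), 4*exp(y), 0)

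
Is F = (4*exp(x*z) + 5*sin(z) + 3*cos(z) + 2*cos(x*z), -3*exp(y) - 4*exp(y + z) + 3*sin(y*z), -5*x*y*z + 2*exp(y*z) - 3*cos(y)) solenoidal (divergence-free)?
No, ∇·F = -5*x*y + 2*y*exp(y*z) + 4*z*exp(x*z) - 2*z*sin(x*z) + 3*z*cos(y*z) - 3*exp(y) - 4*exp(y + z)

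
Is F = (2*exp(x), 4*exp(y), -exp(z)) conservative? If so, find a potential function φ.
Yes, F is conservative. φ = 2*exp(x) + 4*exp(y) - exp(z)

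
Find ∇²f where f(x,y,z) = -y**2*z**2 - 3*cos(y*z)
(y**2 + z**2)*(3*cos(y*z) - 2)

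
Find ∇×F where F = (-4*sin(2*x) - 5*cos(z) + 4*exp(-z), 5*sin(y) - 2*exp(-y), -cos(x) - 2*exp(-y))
(2*exp(-y), -sin(x) + 5*sin(z) - 4*exp(-z), 0)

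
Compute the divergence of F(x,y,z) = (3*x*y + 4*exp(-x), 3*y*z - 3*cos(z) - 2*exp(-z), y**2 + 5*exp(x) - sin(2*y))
3*y + 3*z - 4*exp(-x)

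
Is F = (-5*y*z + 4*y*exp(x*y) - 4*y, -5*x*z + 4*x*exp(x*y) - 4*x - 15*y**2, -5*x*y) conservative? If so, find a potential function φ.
Yes, F is conservative. φ = -5*x*y*z - 4*x*y - 5*y**3 + 4*exp(x*y)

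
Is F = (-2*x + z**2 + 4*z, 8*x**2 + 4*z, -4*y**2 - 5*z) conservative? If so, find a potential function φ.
No, ∇×F = (-8*y - 4, 2*z + 4, 16*x) ≠ 0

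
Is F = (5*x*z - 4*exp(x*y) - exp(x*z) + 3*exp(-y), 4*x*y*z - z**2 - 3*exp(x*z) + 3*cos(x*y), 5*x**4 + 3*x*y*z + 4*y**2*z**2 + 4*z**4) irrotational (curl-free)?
No, ∇×F = (-4*x*y + 3*x*z + 3*x*exp(x*z) + 8*y*z**2 + 2*z, -20*x**3 - x*exp(x*z) + 5*x - 3*y*z, 4*x*exp(x*y) + 4*y*z - 3*y*sin(x*y) - 3*z*exp(x*z) + 3*exp(-y))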